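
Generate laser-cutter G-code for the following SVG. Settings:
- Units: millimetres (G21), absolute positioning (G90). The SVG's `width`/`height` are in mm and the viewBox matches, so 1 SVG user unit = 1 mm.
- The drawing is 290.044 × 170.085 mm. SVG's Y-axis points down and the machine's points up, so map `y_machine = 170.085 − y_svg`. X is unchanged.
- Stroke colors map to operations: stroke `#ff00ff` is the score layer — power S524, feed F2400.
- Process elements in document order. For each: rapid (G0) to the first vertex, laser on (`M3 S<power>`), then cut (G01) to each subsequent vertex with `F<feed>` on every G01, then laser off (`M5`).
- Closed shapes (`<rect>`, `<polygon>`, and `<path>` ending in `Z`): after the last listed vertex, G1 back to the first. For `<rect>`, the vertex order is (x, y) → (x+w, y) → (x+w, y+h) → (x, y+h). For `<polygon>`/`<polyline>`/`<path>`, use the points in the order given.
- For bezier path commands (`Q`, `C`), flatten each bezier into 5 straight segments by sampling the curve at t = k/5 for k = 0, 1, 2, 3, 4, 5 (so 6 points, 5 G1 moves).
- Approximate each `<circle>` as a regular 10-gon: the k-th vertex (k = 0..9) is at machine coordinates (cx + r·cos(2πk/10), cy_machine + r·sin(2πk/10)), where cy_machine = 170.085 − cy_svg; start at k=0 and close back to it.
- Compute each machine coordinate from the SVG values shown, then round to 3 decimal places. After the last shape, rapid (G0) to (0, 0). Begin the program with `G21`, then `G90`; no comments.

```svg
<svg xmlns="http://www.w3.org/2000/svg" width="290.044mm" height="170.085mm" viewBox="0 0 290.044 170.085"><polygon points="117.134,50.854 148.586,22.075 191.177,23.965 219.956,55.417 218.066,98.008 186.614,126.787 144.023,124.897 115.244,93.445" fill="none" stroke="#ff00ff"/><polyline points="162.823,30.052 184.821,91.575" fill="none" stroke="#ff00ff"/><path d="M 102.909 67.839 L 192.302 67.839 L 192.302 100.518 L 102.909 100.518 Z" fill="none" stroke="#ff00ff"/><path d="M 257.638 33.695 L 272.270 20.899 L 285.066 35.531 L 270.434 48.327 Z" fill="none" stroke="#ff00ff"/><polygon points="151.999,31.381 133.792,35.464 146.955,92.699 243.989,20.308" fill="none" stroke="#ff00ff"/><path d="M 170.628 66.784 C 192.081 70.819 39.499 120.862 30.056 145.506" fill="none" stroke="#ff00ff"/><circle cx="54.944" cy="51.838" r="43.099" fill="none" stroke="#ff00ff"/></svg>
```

Since the viewBox matches the mm dimensions, user units are millimetres directly. The only transform is the Y-flip y_m = 170.085 − y_svg.

Shape 1 is a regular polygon drawn with `<polygon>`. Its stroke #ff00ff means score at S524, F2400. After flipping Y the toolpath is (117.134,119.231) → (148.586,148.010) → (191.177,146.120) → (219.956,114.668) → (218.066,72.077) → (186.614,43.298) → (144.023,45.188) → (115.244,76.640) → (117.134,119.231), returning to the start.

Shape 2 is a line segment drawn with `<polyline>`. Its stroke #ff00ff means score at S524, F2400. After flipping Y the toolpath is (162.823,140.033) → (184.821,78.510).

Shape 3 is a rectangle drawn with `<path>`. Its stroke #ff00ff means score at S524, F2400. After flipping Y the toolpath is (102.909,102.246) → (192.302,102.246) → (192.302,69.567) → (102.909,69.567) → (102.909,102.246), returning to the start.

Shape 4 is a regular polygon drawn with `<path>`. Its stroke #ff00ff means score at S524, F2400. After flipping Y the toolpath is (257.638,136.390) → (272.270,149.186) → (285.066,134.554) → (270.434,121.758) → (257.638,136.390), returning to the start.

Shape 5 is a closed polygon drawn with `<polygon>`. Its stroke #ff00ff means score at S524, F2400. After flipping Y the toolpath is (151.999,138.704) → (133.792,134.621) → (146.955,77.386) → (243.989,149.777) → (151.999,138.704), returning to the start.

Shape 6 is a cubic bezier drawn with `<path>`. Its stroke #ff00ff means score at S524, F2400. After flipping Y the toolpath is (170.628,103.301) → (165.153,95.930) → (133.134,80.945) → (89.795,61.773) → (50.361,41.842) → (30.056,24.579).

Shape 7 is a circle drawn with `<circle>`. Its stroke #ff00ff means score at S524, F2400. After flipping Y the toolpath is (98.043,118.247) → (89.812,143.580) → (68.262,159.237) → (41.626,159.237) → (20.076,143.580) → (11.845,118.247) → (20.076,92.914) → (41.626,77.257) → (68.262,77.257) → (89.812,92.914) → (98.043,118.247), returning to the start.

G21
G90
G0 X117.134 Y119.231
M3 S524
G01 X148.586 Y148.010 F2400
G01 X191.177 Y146.120 F2400
G01 X219.956 Y114.668 F2400
G01 X218.066 Y72.077 F2400
G01 X186.614 Y43.298 F2400
G01 X144.023 Y45.188 F2400
G01 X115.244 Y76.640 F2400
G01 X117.134 Y119.231 F2400
M5
G0 X162.823 Y140.033
M3 S524
G01 X184.821 Y78.510 F2400
M5
G0 X102.909 Y102.246
M3 S524
G01 X192.302 Y102.246 F2400
G01 X192.302 Y69.567 F2400
G01 X102.909 Y69.567 F2400
G01 X102.909 Y102.246 F2400
M5
G0 X257.638 Y136.390
M3 S524
G01 X272.270 Y149.186 F2400
G01 X285.066 Y134.554 F2400
G01 X270.434 Y121.758 F2400
G01 X257.638 Y136.390 F2400
M5
G0 X151.999 Y138.704
M3 S524
G01 X133.792 Y134.621 F2400
G01 X146.955 Y77.386 F2400
G01 X243.989 Y149.777 F2400
G01 X151.999 Y138.704 F2400
M5
G0 X170.628 Y103.301
M3 S524
G01 X165.153 Y95.930 F2400
G01 X133.134 Y80.945 F2400
G01 X89.795 Y61.773 F2400
G01 X50.361 Y41.842 F2400
G01 X30.056 Y24.579 F2400
M5
G0 X98.043 Y118.247
M3 S524
G01 X89.812 Y143.580 F2400
G01 X68.262 Y159.237 F2400
G01 X41.626 Y159.237 F2400
G01 X20.076 Y143.580 F2400
G01 X11.845 Y118.247 F2400
G01 X20.076 Y92.914 F2400
G01 X41.626 Y77.257 F2400
G01 X68.262 Y77.257 F2400
G01 X89.812 Y92.914 F2400
G01 X98.043 Y118.247 F2400
M5
G0 X0.000 Y0.000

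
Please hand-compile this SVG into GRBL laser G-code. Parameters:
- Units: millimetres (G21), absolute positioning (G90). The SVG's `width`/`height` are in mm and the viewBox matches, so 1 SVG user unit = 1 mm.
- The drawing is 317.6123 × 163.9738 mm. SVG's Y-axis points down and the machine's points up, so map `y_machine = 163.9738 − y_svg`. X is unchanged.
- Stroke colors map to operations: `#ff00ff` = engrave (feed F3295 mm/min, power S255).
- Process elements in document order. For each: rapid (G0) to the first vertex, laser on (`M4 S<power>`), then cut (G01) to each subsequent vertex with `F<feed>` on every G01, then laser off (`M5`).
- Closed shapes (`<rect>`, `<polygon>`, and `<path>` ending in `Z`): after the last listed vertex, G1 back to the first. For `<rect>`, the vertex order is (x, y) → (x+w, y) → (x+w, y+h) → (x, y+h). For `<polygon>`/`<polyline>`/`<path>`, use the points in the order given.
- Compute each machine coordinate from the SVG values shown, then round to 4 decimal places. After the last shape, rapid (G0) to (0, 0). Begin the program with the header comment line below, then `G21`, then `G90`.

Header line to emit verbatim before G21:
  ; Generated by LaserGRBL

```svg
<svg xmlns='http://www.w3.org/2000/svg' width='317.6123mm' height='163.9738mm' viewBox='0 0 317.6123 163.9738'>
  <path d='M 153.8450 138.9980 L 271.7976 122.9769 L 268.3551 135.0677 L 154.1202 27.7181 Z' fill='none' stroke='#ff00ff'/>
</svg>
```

viewBox `0 0 317.6123 163.9738` with mm width/height → 1 unit = 1 mm. Flip: y_m = 163.9738 − y_svg.

**Shape 1** — `<path>` closed polygon, stroke `#ff00ff` → engrave (S255, F3295). Machine vertices: (153.8450,24.9758) → (271.7976,40.9969) → (268.3551,28.9061) → (154.1202,136.2557) → (153.8450,24.9758). Closed: final G1 returns to the first vertex.

; Generated by LaserGRBL
G21
G90
G0 X153.8450 Y24.9758
M4 S255
G01 X271.7976 Y40.9969 F3295
G01 X268.3551 Y28.9061 F3295
G01 X154.1202 Y136.2557 F3295
G01 X153.8450 Y24.9758 F3295
M5
G0 X0.0000 Y0.0000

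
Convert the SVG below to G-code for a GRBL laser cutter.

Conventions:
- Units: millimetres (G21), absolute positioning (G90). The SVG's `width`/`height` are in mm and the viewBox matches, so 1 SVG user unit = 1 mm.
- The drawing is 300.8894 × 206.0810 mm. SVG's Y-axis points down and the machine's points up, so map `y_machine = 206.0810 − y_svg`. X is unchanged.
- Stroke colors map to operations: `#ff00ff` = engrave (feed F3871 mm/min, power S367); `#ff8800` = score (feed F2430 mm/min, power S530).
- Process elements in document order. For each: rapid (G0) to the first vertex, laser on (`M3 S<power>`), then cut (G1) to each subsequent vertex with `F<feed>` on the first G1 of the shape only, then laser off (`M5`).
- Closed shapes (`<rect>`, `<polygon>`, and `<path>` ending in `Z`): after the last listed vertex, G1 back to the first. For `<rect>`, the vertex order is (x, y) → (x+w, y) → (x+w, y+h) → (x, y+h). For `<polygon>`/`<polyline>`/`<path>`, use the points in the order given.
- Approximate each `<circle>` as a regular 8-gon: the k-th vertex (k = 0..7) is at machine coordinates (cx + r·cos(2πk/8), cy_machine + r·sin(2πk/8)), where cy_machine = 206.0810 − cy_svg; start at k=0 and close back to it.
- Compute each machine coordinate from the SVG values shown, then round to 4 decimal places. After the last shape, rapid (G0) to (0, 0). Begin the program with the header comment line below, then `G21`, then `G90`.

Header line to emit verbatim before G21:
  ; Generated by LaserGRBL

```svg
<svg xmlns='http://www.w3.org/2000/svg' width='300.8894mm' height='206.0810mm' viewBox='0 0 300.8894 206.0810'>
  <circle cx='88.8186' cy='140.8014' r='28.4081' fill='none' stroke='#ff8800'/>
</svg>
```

Since the viewBox matches the mm dimensions, user units are millimetres directly. The only transform is the Y-flip y_m = 206.0810 − y_svg.

Shape 1 is a circle drawn with `<circle>`. Its stroke #ff8800 means score at S530, F2430. After flipping Y the toolpath is (117.2267,65.2796) → (108.9062,85.3672) → (88.8186,93.6877) → (68.7310,85.3672) → (60.4105,65.2796) → (68.7310,45.1920) → (88.8186,36.8715) → (108.9062,45.1920) → (117.2267,65.2796), returning to the start.

; Generated by LaserGRBL
G21
G90
G0 X117.2267 Y65.2796
M3 S530
G1 X108.9062 Y85.3672 F2430
G1 X88.8186 Y93.6877
G1 X68.7310 Y85.3672
G1 X60.4105 Y65.2796
G1 X68.7310 Y45.1920
G1 X88.8186 Y36.8715
G1 X108.9062 Y45.1920
G1 X117.2267 Y65.2796
M5
G0 X0.0000 Y0.0000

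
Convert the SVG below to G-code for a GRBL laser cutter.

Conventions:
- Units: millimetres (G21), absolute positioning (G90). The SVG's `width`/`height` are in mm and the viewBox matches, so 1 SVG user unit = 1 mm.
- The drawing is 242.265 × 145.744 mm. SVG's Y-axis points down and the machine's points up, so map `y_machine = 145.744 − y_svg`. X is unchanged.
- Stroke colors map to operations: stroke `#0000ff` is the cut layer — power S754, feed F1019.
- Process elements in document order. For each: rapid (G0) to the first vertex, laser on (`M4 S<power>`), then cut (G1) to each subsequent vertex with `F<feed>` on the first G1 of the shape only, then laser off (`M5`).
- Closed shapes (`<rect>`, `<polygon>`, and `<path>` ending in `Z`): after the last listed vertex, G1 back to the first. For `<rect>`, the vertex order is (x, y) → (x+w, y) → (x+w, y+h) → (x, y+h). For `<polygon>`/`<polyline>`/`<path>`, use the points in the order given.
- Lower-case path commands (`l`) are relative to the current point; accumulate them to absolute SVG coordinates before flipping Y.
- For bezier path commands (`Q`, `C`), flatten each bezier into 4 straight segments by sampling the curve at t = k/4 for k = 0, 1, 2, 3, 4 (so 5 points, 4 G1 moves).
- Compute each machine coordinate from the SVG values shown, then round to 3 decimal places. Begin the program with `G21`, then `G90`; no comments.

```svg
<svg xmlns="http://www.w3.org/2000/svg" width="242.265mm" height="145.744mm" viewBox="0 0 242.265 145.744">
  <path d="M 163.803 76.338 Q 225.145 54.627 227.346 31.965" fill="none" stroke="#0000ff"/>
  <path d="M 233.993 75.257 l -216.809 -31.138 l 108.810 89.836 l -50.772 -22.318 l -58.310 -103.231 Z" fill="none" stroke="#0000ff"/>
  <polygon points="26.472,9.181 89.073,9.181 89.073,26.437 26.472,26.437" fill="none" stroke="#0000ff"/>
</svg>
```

G21
G90
G0 X163.803 Y69.406
M4 S754
G1 X190.778 Y80.321 F1019
G1 X210.360 Y91.355
G1 X222.549 Y102.507
G1 X227.346 Y113.779
M5
G0 X233.993 Y70.487
M4 S754
G1 X17.184 Y101.625 F1019
G1 X125.994 Y11.789
G1 X75.222 Y34.107
G1 X16.912 Y137.338
G1 X233.993 Y70.487
M5
G0 X26.472 Y136.563
M4 S754
G1 X89.073 Y136.563 F1019
G1 X89.073 Y119.307
G1 X26.472 Y119.307
G1 X26.472 Y136.563
M5

viewBox `0 0 242.265 145.744` with mm width/height → 1 unit = 1 mm. Flip: y_m = 145.744 − y_svg.

**Shape 1** — `<path>` quadratic bezier, stroke `#0000ff` → cut (S754, F1019). Control points (SVG): P0=(163.803,76.338), P1=(225.145,54.627), P2=(227.346,31.965); sampled at t=k/4. Machine vertices: (163.803,69.406) → (190.778,80.321) → (210.360,91.355) → (222.549,102.507) → (227.346,113.779). Open path.

**Shape 2** — `<path>` closed polygon, stroke `#0000ff` → cut (S754, F1019). Machine vertices: (233.993,70.487) → (17.184,101.625) → (125.994,11.789) → (75.222,34.107) → (16.912,137.338) → (233.993,70.487). Closed: final G1 returns to the first vertex.

**Shape 3** — `<polygon>` rectangle, stroke `#0000ff` → cut (S754, F1019). Machine vertices: (26.472,136.563) → (89.073,136.563) → (89.073,119.307) → (26.472,119.307) → (26.472,136.563). Closed: final G1 returns to the first vertex.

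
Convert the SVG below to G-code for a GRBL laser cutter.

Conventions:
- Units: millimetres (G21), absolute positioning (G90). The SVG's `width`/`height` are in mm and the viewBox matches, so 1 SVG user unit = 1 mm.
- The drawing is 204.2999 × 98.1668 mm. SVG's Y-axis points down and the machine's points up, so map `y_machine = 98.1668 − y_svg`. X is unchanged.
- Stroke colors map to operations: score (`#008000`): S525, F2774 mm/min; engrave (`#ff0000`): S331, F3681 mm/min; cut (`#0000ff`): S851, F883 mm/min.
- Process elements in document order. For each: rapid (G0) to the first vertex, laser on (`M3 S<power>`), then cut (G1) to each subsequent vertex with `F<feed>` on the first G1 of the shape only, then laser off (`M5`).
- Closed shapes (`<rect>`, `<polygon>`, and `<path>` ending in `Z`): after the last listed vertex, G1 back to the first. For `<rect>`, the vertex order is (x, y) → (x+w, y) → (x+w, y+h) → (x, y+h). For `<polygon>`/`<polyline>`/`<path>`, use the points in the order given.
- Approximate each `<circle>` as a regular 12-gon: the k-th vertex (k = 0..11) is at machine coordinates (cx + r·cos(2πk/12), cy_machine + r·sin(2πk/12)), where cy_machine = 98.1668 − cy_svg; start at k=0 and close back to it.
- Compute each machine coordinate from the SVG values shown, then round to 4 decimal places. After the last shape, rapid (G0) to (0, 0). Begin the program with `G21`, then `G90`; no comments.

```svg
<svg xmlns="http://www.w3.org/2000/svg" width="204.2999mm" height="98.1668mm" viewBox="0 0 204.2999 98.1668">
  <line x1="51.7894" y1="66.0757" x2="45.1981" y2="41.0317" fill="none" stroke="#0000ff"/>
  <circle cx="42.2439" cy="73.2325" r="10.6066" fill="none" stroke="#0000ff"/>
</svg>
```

viewBox `0 0 204.2999 98.1668` with mm width/height → 1 unit = 1 mm. Flip: y_m = 98.1668 − y_svg.

**Shape 1** — `<line>` line segment, stroke `#0000ff` → cut (S851, F883). Machine vertices: (51.7894,32.0911) → (45.1981,57.1351). Open path.

**Shape 2** — `<circle>` circle, stroke `#0000ff` → cut (S851, F883). Machine vertices: (52.8505,24.9343) → (51.4295,30.2376) → (47.5472,34.1199) → (42.2439,35.5409) → (36.9406,34.1199) → (33.0583,30.2376) → (31.6373,24.9343) → (33.0583,19.6310) → (36.9406,15.7487) → (42.2439,14.3277) → (47.5472,15.7487) → (51.4295,19.6310) → (52.8505,24.9343). Closed: final G1 returns to the first vertex.

G21
G90
G0 X51.7894 Y32.0911
M3 S851
G1 X45.1981 Y57.1351 F883
M5
G0 X52.8505 Y24.9343
M3 S851
G1 X51.4295 Y30.2376 F883
G1 X47.5472 Y34.1199
G1 X42.2439 Y35.5409
G1 X36.9406 Y34.1199
G1 X33.0583 Y30.2376
G1 X31.6373 Y24.9343
G1 X33.0583 Y19.6310
G1 X36.9406 Y15.7487
G1 X42.2439 Y14.3277
G1 X47.5472 Y15.7487
G1 X51.4295 Y19.6310
G1 X52.8505 Y24.9343
M5
G0 X0.0000 Y0.0000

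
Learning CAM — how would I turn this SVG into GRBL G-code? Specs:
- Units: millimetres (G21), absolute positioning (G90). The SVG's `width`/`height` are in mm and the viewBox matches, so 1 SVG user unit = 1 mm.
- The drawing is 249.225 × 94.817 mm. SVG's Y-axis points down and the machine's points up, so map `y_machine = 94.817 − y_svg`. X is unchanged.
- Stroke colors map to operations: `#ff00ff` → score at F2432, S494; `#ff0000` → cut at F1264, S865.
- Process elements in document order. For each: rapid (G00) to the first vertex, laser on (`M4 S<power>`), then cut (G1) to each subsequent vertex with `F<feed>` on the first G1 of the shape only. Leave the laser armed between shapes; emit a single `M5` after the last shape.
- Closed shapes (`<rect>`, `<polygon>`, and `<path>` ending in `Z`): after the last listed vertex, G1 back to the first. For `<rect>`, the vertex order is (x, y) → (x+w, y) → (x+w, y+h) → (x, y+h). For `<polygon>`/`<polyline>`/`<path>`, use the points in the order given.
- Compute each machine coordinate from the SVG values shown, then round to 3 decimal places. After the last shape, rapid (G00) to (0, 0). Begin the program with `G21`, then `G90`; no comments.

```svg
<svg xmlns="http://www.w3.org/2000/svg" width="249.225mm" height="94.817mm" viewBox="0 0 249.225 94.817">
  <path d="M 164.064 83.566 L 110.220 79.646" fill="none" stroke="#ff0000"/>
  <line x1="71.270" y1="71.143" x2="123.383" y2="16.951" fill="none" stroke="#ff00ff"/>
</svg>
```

1 u = 1 mm; y_m = 94.817 − y.

[1] `<path>` line segment, #ff0000→cut S865 F1264: (164.064,11.251) → (110.220,15.171)

[2] `<line>` line segment, #ff00ff→score S494 F2432: (71.270,23.674) → (123.383,77.866)

G21
G90
G00 X164.064 Y11.251
M4 S865
G1 X110.220 Y15.171 F1264
G00 X71.270 Y23.674
M4 S494
G1 X123.383 Y77.866 F2432
M5
G00 X0.000 Y0.000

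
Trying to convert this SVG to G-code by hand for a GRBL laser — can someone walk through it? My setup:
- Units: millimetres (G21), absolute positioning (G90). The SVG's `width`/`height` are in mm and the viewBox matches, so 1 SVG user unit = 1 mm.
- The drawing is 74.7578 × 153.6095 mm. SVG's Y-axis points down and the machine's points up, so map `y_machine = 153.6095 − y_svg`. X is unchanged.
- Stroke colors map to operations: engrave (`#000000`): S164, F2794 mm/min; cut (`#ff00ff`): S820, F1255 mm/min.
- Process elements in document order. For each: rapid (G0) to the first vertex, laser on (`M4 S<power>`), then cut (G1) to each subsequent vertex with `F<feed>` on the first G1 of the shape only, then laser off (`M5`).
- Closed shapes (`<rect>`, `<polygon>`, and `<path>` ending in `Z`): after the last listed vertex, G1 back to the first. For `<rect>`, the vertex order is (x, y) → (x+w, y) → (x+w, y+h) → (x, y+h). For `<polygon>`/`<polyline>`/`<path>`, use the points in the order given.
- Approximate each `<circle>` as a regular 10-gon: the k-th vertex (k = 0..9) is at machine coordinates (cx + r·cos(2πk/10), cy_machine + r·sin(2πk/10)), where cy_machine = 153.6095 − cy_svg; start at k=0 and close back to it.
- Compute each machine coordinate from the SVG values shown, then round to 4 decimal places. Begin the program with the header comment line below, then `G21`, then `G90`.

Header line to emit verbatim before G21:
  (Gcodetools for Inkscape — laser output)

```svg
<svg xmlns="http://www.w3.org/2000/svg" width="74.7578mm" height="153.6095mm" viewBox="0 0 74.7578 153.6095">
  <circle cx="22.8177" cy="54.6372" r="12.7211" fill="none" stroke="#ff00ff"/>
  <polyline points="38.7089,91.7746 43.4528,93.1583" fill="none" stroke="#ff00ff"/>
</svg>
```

(Gcodetools for Inkscape — laser output)
G21
G90
G0 X35.5388 Y98.9723
M4 S820
G1 X33.1093 Y106.4496 F1255
G1 X26.7487 Y111.0708
G1 X18.8867 Y111.0708
G1 X12.5261 Y106.4496
G1 X10.0966 Y98.9723
G1 X12.5261 Y91.4950
G1 X18.8867 Y86.8738
G1 X26.7487 Y86.8738
G1 X33.1093 Y91.4950
G1 X35.5388 Y98.9723
M5
G0 X38.7089 Y61.8349
M4 S820
G1 X43.4528 Y60.4512 F1255
M5

1 u = 1 mm; y_m = 153.6095 − y.

[1] `<circle>` circle, #ff00ff→cut S820 F1255: (35.5388,98.9723) → (33.1093,106.4496) → (26.7487,111.0708) → (18.8867,111.0708) → (12.5261,106.4496) → (10.0966,98.9723) → (12.5261,91.4950) → (18.8867,86.8738) → (26.7487,86.8738) → (33.1093,91.4950) → (35.5388,98.9723) (closed)

[2] `<polyline>` line segment, #ff00ff→cut S820 F1255: (38.7089,61.8349) → (43.4528,60.4512)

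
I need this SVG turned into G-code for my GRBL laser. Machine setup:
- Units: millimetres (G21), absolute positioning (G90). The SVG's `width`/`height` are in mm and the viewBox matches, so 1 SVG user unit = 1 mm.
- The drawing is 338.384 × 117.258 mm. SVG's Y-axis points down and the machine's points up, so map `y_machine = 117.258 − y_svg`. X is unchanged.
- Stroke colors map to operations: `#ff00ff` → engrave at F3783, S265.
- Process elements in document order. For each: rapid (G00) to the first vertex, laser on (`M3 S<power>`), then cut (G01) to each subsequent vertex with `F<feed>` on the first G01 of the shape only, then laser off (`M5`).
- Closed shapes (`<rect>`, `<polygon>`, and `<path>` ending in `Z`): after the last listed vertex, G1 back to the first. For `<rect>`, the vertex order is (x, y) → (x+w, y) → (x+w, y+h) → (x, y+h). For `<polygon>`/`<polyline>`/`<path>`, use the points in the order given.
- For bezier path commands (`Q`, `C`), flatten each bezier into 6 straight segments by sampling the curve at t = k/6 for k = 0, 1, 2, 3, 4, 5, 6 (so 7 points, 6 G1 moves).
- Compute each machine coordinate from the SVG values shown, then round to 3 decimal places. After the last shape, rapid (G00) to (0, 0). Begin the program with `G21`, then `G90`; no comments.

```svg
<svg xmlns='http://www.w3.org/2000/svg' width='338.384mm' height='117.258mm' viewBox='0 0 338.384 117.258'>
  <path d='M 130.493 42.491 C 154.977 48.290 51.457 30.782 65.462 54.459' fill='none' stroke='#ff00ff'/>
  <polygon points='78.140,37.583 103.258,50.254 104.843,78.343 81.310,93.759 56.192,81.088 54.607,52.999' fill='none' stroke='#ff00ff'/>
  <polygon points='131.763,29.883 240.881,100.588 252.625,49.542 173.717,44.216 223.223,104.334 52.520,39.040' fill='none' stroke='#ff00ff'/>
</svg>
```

1 u = 1 mm; y_m = 117.258 − y.

[1] `<path>` cubic bezier, #ff00ff→engrave S265 F3783: (130.493,74.767) → (133.205,73.511) → (121.403,74.348) → (101.907,75.487) → (81.538,75.136) → (67.117,71.504) → (65.462,62.799)

[2] `<polygon>` regular polygon, #ff00ff→engrave S265 F3783: (78.140,79.675) → (103.258,67.004) → (104.843,38.915) → (81.310,23.499) → (56.192,36.170) → (54.607,64.259) → (78.140,79.675) (closed)

[3] `<polygon>` closed polygon, #ff00ff→engrave S265 F3783: (131.763,87.375) → (240.881,16.670) → (252.625,67.716) → (173.717,73.042) → (223.223,12.924) → (52.520,78.218) → (131.763,87.375) (closed)

G21
G90
G00 X130.493 Y74.767
M3 S265
G01 X133.205 Y73.511 F3783
G01 X121.403 Y74.348
G01 X101.907 Y75.487
G01 X81.538 Y75.136
G01 X67.117 Y71.504
G01 X65.462 Y62.799
M5
G00 X78.140 Y79.675
M3 S265
G01 X103.258 Y67.004 F3783
G01 X104.843 Y38.915
G01 X81.310 Y23.499
G01 X56.192 Y36.170
G01 X54.607 Y64.259
G01 X78.140 Y79.675
M5
G00 X131.763 Y87.375
M3 S265
G01 X240.881 Y16.670 F3783
G01 X252.625 Y67.716
G01 X173.717 Y73.042
G01 X223.223 Y12.924
G01 X52.520 Y78.218
G01 X131.763 Y87.375
M5
G00 X0.000 Y0.000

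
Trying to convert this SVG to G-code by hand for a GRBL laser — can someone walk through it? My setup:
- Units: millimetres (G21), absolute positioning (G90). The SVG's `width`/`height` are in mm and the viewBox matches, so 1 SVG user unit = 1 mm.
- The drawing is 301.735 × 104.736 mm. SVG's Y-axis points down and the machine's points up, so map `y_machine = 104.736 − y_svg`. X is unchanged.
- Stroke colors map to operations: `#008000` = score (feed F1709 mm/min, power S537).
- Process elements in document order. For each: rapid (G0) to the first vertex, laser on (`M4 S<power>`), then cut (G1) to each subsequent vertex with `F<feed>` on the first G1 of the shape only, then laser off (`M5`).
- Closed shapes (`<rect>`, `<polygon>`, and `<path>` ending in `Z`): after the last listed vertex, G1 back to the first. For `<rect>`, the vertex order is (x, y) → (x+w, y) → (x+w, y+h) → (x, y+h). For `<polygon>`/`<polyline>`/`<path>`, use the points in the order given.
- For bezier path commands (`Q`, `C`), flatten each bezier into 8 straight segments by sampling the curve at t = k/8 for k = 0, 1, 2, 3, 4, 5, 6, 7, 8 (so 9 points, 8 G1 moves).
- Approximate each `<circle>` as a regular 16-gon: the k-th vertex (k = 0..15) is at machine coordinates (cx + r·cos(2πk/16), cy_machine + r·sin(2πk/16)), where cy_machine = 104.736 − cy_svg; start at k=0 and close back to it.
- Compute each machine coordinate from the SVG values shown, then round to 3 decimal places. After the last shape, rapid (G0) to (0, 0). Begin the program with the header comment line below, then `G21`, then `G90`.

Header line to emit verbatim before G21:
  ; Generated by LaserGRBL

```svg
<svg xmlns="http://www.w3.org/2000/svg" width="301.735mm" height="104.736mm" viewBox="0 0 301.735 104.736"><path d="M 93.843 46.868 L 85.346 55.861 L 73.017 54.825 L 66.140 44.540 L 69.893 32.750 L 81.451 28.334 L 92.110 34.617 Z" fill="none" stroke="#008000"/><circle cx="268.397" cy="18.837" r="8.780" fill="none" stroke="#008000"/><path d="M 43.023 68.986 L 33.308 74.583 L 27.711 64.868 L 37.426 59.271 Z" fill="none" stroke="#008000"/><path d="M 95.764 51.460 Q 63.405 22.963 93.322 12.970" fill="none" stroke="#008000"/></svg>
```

; Generated by LaserGRBL
G21
G90
G0 X93.843 Y57.868
M4 S537
G1 X85.346 Y48.875 F1709
G1 X73.017 Y49.911
G1 X66.140 Y60.196
G1 X69.893 Y71.986
G1 X81.451 Y76.402
G1 X92.110 Y70.119
G1 X93.843 Y57.868
M5
G0 X277.177 Y85.899
M4 S537
G1 X276.509 Y89.259 F1709
G1 X274.605 Y92.107
G1 X271.757 Y94.011
G1 X268.397 Y94.679
G1 X265.037 Y94.011
G1 X262.189 Y92.107
G1 X260.285 Y89.259
G1 X259.617 Y85.899
G1 X260.285 Y82.539
G1 X262.189 Y79.691
G1 X265.037 Y77.787
G1 X268.397 Y77.119
G1 X271.757 Y77.787
G1 X274.605 Y79.691
G1 X276.509 Y82.539
G1 X277.177 Y85.899
M5
G0 X43.023 Y35.750
M4 S537
G1 X33.308 Y30.153 F1709
G1 X27.711 Y39.868
G1 X37.426 Y45.465
G1 X43.023 Y35.750
M5
G0 X95.764 Y53.276
M4 S537
G1 X88.647 Y60.111 F1709
G1 X83.477 Y66.368
G1 X80.252 Y72.047
G1 X78.974 Y77.147
G1 X79.642 Y81.669
G1 X82.256 Y85.613
G1 X86.816 Y88.979
G1 X93.322 Y91.766
M5
G0 X0.000 Y0.000

viewBox `0 0 301.735 104.736` with mm width/height → 1 unit = 1 mm. Flip: y_m = 104.736 − y_svg.

**Shape 1** — `<path>` regular polygon, stroke `#008000` → score (S537, F1709). Machine vertices: (93.843,57.868) → (85.346,48.875) → (73.017,49.911) → (66.140,60.196) → (69.893,71.986) → (81.451,76.402) → (92.110,70.119) → (93.843,57.868). Closed: final G1 returns to the first vertex.

**Shape 2** — `<circle>` circle, stroke `#008000` → score (S537, F1709). Machine vertices: (277.177,85.899) → (276.509,89.259) → (274.605,92.107) → (271.757,94.011) → (268.397,94.679) → (265.037,94.011) → (262.189,92.107) → (260.285,89.259) → (259.617,85.899) → (260.285,82.539) → (262.189,79.691) → (265.037,77.787) → (268.397,77.119) → (271.757,77.787) → (274.605,79.691) → (276.509,82.539) → (277.177,85.899). Closed: final G1 returns to the first vertex.

**Shape 3** — `<path>` regular polygon, stroke `#008000` → score (S537, F1709). Machine vertices: (43.023,35.750) → (33.308,30.153) → (27.711,39.868) → (37.426,45.465) → (43.023,35.750). Closed: final G1 returns to the first vertex.

**Shape 4** — `<path>` quadratic bezier, stroke `#008000` → score (S537, F1709). Control points (SVG): P0=(95.764,51.460), P1=(63.405,22.963), P2=(93.322,12.970); sampled at t=k/8. Machine vertices: (95.764,53.276) → (88.647,60.111) → (83.477,66.368) → (80.252,72.047) → (78.974,77.147) → (79.642,81.669) → (82.256,85.613) → (86.816,88.979) → (93.322,91.766). Open path.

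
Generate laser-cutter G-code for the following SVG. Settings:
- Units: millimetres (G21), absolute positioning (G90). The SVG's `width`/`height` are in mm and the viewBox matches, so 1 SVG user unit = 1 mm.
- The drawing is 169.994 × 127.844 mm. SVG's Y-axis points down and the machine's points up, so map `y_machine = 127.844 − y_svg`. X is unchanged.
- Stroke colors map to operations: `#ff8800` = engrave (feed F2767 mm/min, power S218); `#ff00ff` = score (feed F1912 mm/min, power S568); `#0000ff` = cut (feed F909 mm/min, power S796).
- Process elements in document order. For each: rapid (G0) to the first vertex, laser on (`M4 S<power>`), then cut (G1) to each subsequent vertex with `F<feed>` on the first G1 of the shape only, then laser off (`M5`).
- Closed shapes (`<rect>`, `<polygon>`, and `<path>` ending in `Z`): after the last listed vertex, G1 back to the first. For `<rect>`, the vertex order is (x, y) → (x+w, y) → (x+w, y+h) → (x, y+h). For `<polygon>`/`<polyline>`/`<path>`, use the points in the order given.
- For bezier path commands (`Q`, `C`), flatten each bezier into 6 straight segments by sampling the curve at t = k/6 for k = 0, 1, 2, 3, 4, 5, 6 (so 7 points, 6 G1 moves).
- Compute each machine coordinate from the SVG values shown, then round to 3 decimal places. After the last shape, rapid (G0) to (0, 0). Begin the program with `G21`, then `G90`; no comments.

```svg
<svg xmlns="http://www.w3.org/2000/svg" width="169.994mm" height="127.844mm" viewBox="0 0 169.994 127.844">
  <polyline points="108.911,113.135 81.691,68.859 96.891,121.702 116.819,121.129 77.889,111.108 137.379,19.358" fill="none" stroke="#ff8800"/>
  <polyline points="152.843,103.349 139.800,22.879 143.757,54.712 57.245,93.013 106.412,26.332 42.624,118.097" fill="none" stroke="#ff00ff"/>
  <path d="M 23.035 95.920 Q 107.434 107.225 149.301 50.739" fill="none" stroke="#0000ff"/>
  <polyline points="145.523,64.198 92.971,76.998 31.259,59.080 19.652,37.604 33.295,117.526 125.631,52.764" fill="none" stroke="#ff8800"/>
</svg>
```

viewBox `0 0 169.994 127.844` with mm width/height → 1 unit = 1 mm. Flip: y_m = 127.844 − y_svg.

**Shape 1** — `<polyline>` open polyline, stroke `#ff8800` → engrave (S218, F2767). Machine vertices: (108.911,14.709) → (81.691,58.985) → (96.891,6.142) → (116.819,6.715) → (77.889,16.736) → (137.379,108.486). Open path.

**Shape 2** — `<polyline>` open polyline, stroke `#ff00ff` → score (S568, F1912). Machine vertices: (152.843,24.495) → (139.800,104.965) → (143.757,73.132) → (57.245,34.831) → (106.412,101.512) → (42.624,9.747). Open path.

**Shape 3** — `<path>` quadratic bezier, stroke `#0000ff` → cut (S796, F909). Control points (SVG): P0=(23.035,95.920), P1=(107.434,107.225), P2=(149.301,50.739); sampled at t=k/6. Machine vertices: (23.035,31.924) → (49.987,30.039) → (74.575,31.920) → (96.801,37.567) → (116.664,46.980) → (134.164,60.159) → (149.301,77.105). Open path.

**Shape 4** — `<polyline>` open polyline, stroke `#ff8800` → engrave (S218, F2767). Machine vertices: (145.523,63.646) → (92.971,50.846) → (31.259,68.764) → (19.652,90.240) → (33.295,10.318) → (125.631,75.080). Open path.

G21
G90
G0 X108.911 Y14.709
M4 S218
G1 X81.691 Y58.985 F2767
G1 X96.891 Y6.142
G1 X116.819 Y6.715
G1 X77.889 Y16.736
G1 X137.379 Y108.486
M5
G0 X152.843 Y24.495
M4 S568
G1 X139.800 Y104.965 F1912
G1 X143.757 Y73.132
G1 X57.245 Y34.831
G1 X106.412 Y101.512
G1 X42.624 Y9.747
M5
G0 X23.035 Y31.924
M4 S796
G1 X49.987 Y30.039 F909
G1 X74.575 Y31.920
G1 X96.801 Y37.567
G1 X116.664 Y46.980
G1 X134.164 Y60.159
G1 X149.301 Y77.105
M5
G0 X145.523 Y63.646
M4 S218
G1 X92.971 Y50.846 F2767
G1 X31.259 Y68.764
G1 X19.652 Y90.240
G1 X33.295 Y10.318
G1 X125.631 Y75.080
M5
G0 X0.000 Y0.000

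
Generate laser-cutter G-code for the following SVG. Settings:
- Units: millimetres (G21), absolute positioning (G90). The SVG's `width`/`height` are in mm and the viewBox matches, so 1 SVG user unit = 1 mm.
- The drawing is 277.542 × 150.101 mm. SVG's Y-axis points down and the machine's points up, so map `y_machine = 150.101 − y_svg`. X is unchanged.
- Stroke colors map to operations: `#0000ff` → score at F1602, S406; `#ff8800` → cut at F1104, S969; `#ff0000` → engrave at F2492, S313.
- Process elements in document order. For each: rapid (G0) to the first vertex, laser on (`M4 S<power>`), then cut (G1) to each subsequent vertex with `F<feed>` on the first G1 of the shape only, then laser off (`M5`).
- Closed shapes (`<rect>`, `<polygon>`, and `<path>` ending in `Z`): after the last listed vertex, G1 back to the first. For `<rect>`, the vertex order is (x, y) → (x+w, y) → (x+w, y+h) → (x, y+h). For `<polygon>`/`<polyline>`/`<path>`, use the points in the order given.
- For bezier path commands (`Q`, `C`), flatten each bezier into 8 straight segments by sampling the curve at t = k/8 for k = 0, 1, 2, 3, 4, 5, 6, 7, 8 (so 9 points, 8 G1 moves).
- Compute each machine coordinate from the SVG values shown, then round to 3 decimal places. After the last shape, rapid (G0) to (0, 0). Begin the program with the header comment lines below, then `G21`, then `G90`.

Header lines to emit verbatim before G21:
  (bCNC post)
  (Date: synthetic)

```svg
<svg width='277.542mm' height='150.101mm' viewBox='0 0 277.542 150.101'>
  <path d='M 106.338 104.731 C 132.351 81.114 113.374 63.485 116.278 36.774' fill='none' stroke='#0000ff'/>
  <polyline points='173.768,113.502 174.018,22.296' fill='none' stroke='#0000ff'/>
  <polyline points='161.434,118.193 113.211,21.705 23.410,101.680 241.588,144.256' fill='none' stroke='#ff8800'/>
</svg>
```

(bCNC post)
(Date: synthetic)
G21
G90
G0 X106.338 Y45.370
M4 S406
G1 X114.115 Y53.975 F1602
G1 X118.457 Y62.195
G1 X120.149 Y70.208
G1 X119.974 Y78.188
G1 X118.716 Y86.314
G1 X117.158 Y94.761
G1 X116.084 Y103.707
G1 X116.278 Y113.327
M5
G0 X173.768 Y36.599
M4 S406
G1 X174.018 Y127.805 F1602
M5
G0 X161.434 Y31.908
M4 S969
G1 X113.211 Y128.396 F1104
G1 X23.410 Y48.421
G1 X241.588 Y5.845
M5
G0 X0.000 Y0.000

1 u = 1 mm; y_m = 150.101 − y.

[1] `<path>` cubic bezier, #0000ff→score S406 F1602: (106.338,45.370) → (114.115,53.975) → (118.457,62.195) → (120.149,70.208) → (119.974,78.188) → (118.716,86.314) → (117.158,94.761) → (116.084,103.707) → (116.278,113.327)

[2] `<polyline>` line segment, #0000ff→score S406 F1602: (173.768,36.599) → (174.018,127.805)

[3] `<polyline>` open polyline, #ff8800→cut S969 F1104: (161.434,31.908) → (113.211,128.396) → (23.410,48.421) → (241.588,5.845)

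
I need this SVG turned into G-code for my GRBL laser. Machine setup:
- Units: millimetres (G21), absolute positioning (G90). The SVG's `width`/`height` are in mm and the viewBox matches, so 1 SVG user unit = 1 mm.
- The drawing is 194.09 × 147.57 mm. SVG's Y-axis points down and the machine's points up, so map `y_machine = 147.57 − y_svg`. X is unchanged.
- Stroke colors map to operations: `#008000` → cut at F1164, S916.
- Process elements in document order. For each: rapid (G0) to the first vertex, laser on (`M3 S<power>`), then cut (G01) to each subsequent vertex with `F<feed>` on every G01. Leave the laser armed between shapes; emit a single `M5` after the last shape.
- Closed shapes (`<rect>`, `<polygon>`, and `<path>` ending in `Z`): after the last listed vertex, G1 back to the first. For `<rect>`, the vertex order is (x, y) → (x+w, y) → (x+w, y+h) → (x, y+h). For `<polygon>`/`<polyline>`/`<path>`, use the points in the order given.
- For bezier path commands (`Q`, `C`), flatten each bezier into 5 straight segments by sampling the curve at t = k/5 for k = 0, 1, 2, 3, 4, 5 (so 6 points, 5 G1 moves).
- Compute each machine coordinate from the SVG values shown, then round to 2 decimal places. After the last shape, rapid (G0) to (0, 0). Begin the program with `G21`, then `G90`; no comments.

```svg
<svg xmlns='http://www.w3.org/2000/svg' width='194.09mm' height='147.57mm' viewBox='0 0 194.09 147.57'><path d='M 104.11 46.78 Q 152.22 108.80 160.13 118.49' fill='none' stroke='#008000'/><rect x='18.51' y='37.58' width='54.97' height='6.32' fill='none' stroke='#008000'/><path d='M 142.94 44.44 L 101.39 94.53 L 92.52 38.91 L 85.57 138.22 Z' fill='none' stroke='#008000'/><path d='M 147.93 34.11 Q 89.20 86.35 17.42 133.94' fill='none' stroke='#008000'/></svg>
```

viewBox `0 0 194.09 147.57` with mm width/height → 1 unit = 1 mm. Flip: y_m = 147.57 − y_svg.

**Shape 1** — `<path>` quadratic bezier, stroke `#008000` → cut (S916, F1164). Control points (SVG): P0=(104.11,46.78), P1=(152.22,108.80), P2=(160.13,118.49); sampled at t=k/5. Machine vertices: (104.11,100.79) → (121.75,78.08) → (136.17,59.55) → (147.37,45.20) → (155.36,35.05) → (160.13,29.08). Open path.

**Shape 2** — `<rect>` rectangle, stroke `#008000` → cut (S916, F1164). Machine vertices: (18.51,109.99) → (73.48,109.99) → (73.48,103.67) → (18.51,103.67) → (18.51,109.99). Closed: final G1 returns to the first vertex.

**Shape 3** — `<path>` closed polygon, stroke `#008000` → cut (S916, F1164). Machine vertices: (142.94,103.13) → (101.39,53.04) → (92.52,108.66) → (85.57,9.35) → (142.94,103.13). Closed: final G1 returns to the first vertex.

**Shape 4** — `<path>` quadratic bezier, stroke `#008000` → cut (S916, F1164). Control points (SVG): P0=(147.93,34.11), P1=(89.20,86.35), P2=(17.42,133.94); sampled at t=k/5. Machine vertices: (147.93,113.46) → (123.92,92.75) → (98.86,72.41) → (72.76,52.45) → (45.61,32.85) → (17.42,13.63). Open path.

G21
G90
G0 X104.11 Y100.79
M3 S916
G01 X121.75 Y78.08 F1164
G01 X136.17 Y59.55 F1164
G01 X147.37 Y45.20 F1164
G01 X155.36 Y35.05 F1164
G01 X160.13 Y29.08 F1164
G0 X18.51 Y109.99
M3 S916
G01 X73.48 Y109.99 F1164
G01 X73.48 Y103.67 F1164
G01 X18.51 Y103.67 F1164
G01 X18.51 Y109.99 F1164
G0 X142.94 Y103.13
M3 S916
G01 X101.39 Y53.04 F1164
G01 X92.52 Y108.66 F1164
G01 X85.57 Y9.35 F1164
G01 X142.94 Y103.13 F1164
G0 X147.93 Y113.46
M3 S916
G01 X123.92 Y92.75 F1164
G01 X98.86 Y72.41 F1164
G01 X72.76 Y52.45 F1164
G01 X45.61 Y32.85 F1164
G01 X17.42 Y13.63 F1164
M5
G0 X0.00 Y0.00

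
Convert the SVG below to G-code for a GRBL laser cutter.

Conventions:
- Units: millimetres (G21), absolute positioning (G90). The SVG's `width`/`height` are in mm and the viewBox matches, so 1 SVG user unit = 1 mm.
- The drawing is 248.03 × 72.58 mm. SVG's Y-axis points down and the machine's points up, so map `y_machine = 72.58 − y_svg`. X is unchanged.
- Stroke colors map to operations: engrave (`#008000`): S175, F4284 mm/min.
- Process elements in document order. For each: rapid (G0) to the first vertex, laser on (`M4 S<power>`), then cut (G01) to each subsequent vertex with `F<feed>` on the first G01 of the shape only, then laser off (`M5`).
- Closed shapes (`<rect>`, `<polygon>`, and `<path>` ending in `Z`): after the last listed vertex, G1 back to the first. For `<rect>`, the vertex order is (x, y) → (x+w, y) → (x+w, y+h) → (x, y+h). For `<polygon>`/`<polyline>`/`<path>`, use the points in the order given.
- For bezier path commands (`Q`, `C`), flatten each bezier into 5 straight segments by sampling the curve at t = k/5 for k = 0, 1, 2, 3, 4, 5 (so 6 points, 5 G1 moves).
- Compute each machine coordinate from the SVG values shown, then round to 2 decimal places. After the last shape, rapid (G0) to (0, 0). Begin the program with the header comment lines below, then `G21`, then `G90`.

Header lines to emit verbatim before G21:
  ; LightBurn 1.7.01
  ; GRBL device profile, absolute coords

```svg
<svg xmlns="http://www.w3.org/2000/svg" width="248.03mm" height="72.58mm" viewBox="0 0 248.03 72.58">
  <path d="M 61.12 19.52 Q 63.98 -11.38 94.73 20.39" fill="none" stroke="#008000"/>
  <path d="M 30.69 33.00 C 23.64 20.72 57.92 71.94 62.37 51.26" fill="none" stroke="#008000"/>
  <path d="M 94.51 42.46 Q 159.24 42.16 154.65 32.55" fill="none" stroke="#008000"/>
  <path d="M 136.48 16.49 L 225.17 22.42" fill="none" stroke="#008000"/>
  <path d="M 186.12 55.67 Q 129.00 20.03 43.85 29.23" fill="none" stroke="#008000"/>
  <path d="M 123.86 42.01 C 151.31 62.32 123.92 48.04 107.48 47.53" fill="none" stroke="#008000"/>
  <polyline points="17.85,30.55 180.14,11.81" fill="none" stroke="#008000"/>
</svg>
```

viewBox `0 0 248.03 72.58` with mm width/height → 1 unit = 1 mm. Flip: y_m = 72.58 − y_svg.

**Shape 1** — `<path>` quadratic bezier, stroke `#008000` → engrave (S175, F4284). Control points (SVG): P0=(61.12,19.52), P1=(63.98,-11.38), P2=(94.73,20.39); sampled at t=k/5. Machine vertices: (61.12,53.06) → (63.38,62.91) → (67.87,67.75) → (74.59,67.58) → (83.55,62.39) → (94.73,52.19). Open path.

**Shape 2** — `<path>` cubic bezier, stroke `#008000` → engrave (S175, F4284). Control points (SVG): P0=(30.69,33.00), P1=(23.64,20.72), P2=(57.92,71.94), P3=(62.37,51.26); sampled at t=k/5. Machine vertices: (30.69,39.58) → (30.85,40.41) → (37.51,32.50) → (47.27,22.35) → (56.69,16.46) → (62.37,21.32). Open path.

**Shape 3** — `<path>` quadratic bezier, stroke `#008000` → engrave (S175, F4284). Control points (SVG): P0=(94.51,42.46), P1=(159.24,42.16), P2=(154.65,32.55); sampled at t=k/5. Machine vertices: (94.51,30.12) → (117.63,30.61) → (135.20,31.85) → (147.23,33.83) → (153.71,36.56) → (154.65,40.03). Open path.

**Shape 4** — `<path>` line segment, stroke `#008000` → engrave (S175, F4284). Machine vertices: (136.48,56.09) → (225.17,50.16). Open path.

**Shape 5** — `<path>` quadratic bezier, stroke `#008000` → engrave (S175, F4284). Control points (SVG): P0=(186.12,55.67), P1=(129.00,20.03), P2=(43.85,29.23); sampled at t=k/5. Machine vertices: (186.12,16.91) → (162.15,29.37) → (135.94,38.25) → (107.49,43.54) → (76.79,45.24) → (43.85,43.35). Open path.

**Shape 6** — `<path>` cubic bezier, stroke `#008000` → engrave (S175, F4284). Control points (SVG): P0=(123.86,42.01), P1=(151.31,62.32), P2=(123.92,48.04), P3=(107.48,47.53); sampled at t=k/5. Machine vertices: (123.86,30.57) → (134.28,22.15) → (134.69,19.71) → (128.25,20.92) → (118.13,23.48) → (107.48,25.05). Open path.

**Shape 7** — `<polyline>` line segment, stroke `#008000` → engrave (S175, F4284). Machine vertices: (17.85,42.03) → (180.14,60.77). Open path.

; LightBurn 1.7.01
; GRBL device profile, absolute coords
G21
G90
G0 X61.12 Y53.06
M4 S175
G01 X63.38 Y62.91 F4284
G01 X67.87 Y67.75
G01 X74.59 Y67.58
G01 X83.55 Y62.39
G01 X94.73 Y52.19
M5
G0 X30.69 Y39.58
M4 S175
G01 X30.85 Y40.41 F4284
G01 X37.51 Y32.50
G01 X47.27 Y22.35
G01 X56.69 Y16.46
G01 X62.37 Y21.32
M5
G0 X94.51 Y30.12
M4 S175
G01 X117.63 Y30.61 F4284
G01 X135.20 Y31.85
G01 X147.23 Y33.83
G01 X153.71 Y36.56
G01 X154.65 Y40.03
M5
G0 X136.48 Y56.09
M4 S175
G01 X225.17 Y50.16 F4284
M5
G0 X186.12 Y16.91
M4 S175
G01 X162.15 Y29.37 F4284
G01 X135.94 Y38.25
G01 X107.49 Y43.54
G01 X76.79 Y45.24
G01 X43.85 Y43.35
M5
G0 X123.86 Y30.57
M4 S175
G01 X134.28 Y22.15 F4284
G01 X134.69 Y19.71
G01 X128.25 Y20.92
G01 X118.13 Y23.48
G01 X107.48 Y25.05
M5
G0 X17.85 Y42.03
M4 S175
G01 X180.14 Y60.77 F4284
M5
G0 X0.00 Y0.00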